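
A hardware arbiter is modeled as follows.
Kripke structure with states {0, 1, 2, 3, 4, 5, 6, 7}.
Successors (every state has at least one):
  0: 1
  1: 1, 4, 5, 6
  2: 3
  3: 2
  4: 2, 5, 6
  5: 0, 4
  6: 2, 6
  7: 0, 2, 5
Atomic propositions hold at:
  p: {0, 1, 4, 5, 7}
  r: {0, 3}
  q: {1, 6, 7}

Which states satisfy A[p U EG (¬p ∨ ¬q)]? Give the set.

Sat(¬p) = {2, 3, 6}
Sat(¬q) = {0, 2, 3, 4, 5}
Sat(¬p ∨ ¬q) = {0, 2, 3, 4, 5, 6}
EG (¬p ∨ ¬q): greatest fixpoint, start Z0 = {0, 2, 3, 4, 5, 6}, keep only states in Sat with some successor in Z. Z1 = {2, 3, 4, 5, 6}; fixed.
Sat(EG (¬p ∨ ¬q)) = {2, 3, 4, 5, 6}
A[p U EG (¬p ∨ ¬q)]: least fixpoint, start Z0 = Sat(EG (¬p ∨ ¬q)) = {2, 3, 4, 5, 6}, add states in Sat(p) with every successor in Z. Already a fixed point.
Sat(A[p U EG (¬p ∨ ¬q)]) = {2, 3, 4, 5, 6}

{2, 3, 4, 5, 6}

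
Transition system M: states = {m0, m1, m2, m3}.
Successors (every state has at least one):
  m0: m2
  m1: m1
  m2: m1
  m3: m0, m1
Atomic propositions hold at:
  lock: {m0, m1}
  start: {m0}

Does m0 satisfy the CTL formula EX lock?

No

Sat(EX lock) = {s : some successor in {m0, m1}} = {m1, m2, m3}
m0 ∉ Sat(EX lock) = {m1, m2, m3}, so the formula does not hold at m0.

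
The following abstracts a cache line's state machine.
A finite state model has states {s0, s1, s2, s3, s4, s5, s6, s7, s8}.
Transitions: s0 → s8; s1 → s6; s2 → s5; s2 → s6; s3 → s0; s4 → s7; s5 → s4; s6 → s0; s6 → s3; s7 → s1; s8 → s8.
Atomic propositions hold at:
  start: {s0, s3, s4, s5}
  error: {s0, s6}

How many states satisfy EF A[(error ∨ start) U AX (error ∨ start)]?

Sat(error ∨ start) = {s0, s3, s4, s5, s6}
Sat(AX (error ∨ start)) = {s : every successor in {s0, s3, s4, s5, s6}} = {s1, s2, s3, s5, s6}
A[(error ∨ start) U AX (error ∨ start)]: least fixpoint, start Z0 = Sat(AX (error ∨ start)) = {s1, s2, s3, s5, s6}, add states in Sat(error ∨ start) with every successor in Z. Already a fixed point.
Sat(A[(error ∨ start) U AX (error ∨ start)]) = {s1, s2, s3, s5, s6}
EF A[(error ∨ start) U AX (error ∨ start)]: least fixpoint, start Z0 = {s1, s2, s3, s5, s6}, add states with some successor in Z. Z1 = {s1, s2, s3, s5, s6, s7}; Z2 = {s1, s2, s3, s4, s5, s6, s7}; fixed.
Sat(EF A[(error ∨ start) U AX (error ∨ start)]) = {s1, s2, s3, s4, s5, s6, s7}
|Sat(EF A[(error ∨ start) U AX (error ∨ start)])| = |{s1, s2, s3, s4, s5, s6, s7}| = 7.

7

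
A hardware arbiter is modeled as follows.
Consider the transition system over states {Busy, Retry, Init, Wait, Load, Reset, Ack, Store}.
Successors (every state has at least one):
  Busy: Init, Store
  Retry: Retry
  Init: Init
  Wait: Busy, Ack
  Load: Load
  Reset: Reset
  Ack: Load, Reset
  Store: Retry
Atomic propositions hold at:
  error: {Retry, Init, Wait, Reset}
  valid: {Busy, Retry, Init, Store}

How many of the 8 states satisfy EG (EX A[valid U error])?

7

A[valid U error]: least fixpoint, start Z0 = Sat(error) = {Retry, Init, Wait, Reset}, add states in Sat(valid) with every successor in Z. Z1 = {Retry, Init, Wait, Reset, Store}; Z2 = {Busy, Retry, Init, Wait, Reset, Store}; fixed.
Sat(A[valid U error]) = {Busy, Retry, Init, Wait, Reset, Store}
Sat(EX A[valid U error]) = {s : some successor in {Busy, Retry, Init, Wait, Reset, Store}} = {Busy, Retry, Init, Wait, Reset, Ack, Store}
EG (EX A[valid U error]): greatest fixpoint, start Z0 = {Busy, Retry, Init, Wait, Reset, Ack, Store}, keep only states in Sat with some successor in Z. Already a fixed point.
Sat(EG (EX A[valid U error])) = {Busy, Retry, Init, Wait, Reset, Ack, Store}
|Sat(EG (EX A[valid U error]))| = |{Busy, Retry, Init, Wait, Reset, Ack, Store}| = 7.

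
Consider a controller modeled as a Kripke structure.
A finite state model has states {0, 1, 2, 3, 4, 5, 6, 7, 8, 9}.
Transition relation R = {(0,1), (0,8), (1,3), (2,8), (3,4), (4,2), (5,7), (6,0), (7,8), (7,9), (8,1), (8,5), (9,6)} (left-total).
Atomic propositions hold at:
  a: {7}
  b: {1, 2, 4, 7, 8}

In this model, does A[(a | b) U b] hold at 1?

Yes

Sat(a | b) = {1, 2, 4, 7, 8}
A[(a | b) U b]: least fixpoint, start Z0 = Sat(b) = {1, 2, 4, 7, 8}, add states in Sat(a | b) with every successor in Z. Already a fixed point.
Sat(A[(a | b) U b]) = {1, 2, 4, 7, 8}
1 ∈ Sat(A[(a | b) U b]) = {1, 2, 4, 7, 8}, so the formula holds at 1.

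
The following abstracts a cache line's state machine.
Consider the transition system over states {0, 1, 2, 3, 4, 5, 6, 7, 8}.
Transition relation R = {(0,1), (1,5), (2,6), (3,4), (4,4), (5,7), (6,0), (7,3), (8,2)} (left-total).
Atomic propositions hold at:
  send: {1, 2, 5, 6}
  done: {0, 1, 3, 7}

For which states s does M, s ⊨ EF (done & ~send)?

Sat(~send) = {0, 3, 4, 7, 8}
Sat(done & ~send) = {0, 3, 7}
EF (done & ~send): least fixpoint, start Z0 = {0, 3, 7}, add states with some successor in Z. Z1 = {0, 3, 5, 6, 7}; Z2 = {0, 1, 2, 3, 5, 6, 7}; Z3 = {0, 1, 2, 3, 5, 6, 7, 8}; fixed.
Sat(EF (done & ~send)) = {0, 1, 2, 3, 5, 6, 7, 8}

{0, 1, 2, 3, 5, 6, 7, 8}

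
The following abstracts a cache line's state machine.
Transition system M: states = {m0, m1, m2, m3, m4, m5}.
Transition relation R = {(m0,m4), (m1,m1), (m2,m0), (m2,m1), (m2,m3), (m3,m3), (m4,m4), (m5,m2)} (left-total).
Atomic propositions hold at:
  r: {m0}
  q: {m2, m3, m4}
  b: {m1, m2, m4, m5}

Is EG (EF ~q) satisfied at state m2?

Yes

Sat(~q) = {m0, m1, m5}
EF ~q: least fixpoint, start Z0 = {m0, m1, m5}, add states with some successor in Z. Z1 = {m0, m1, m2, m5}; fixed.
Sat(EF ~q) = {m0, m1, m2, m5}
EG (EF ~q): greatest fixpoint, start Z0 = {m0, m1, m2, m5}, keep only states in Sat with some successor in Z. Z1 = {m1, m2, m5}; fixed.
Sat(EG (EF ~q)) = {m1, m2, m5}
m2 ∈ Sat(EG (EF ~q)) = {m1, m2, m5}, so the formula holds at m2.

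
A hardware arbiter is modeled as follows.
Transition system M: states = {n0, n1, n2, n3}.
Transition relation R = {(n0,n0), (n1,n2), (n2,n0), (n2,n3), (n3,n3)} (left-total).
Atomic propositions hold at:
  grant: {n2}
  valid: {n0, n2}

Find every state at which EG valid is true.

{n0, n2}

EG valid: greatest fixpoint, start Z0 = {n0, n2}, keep only states in Sat with some successor in Z. Already a fixed point.
Sat(EG valid) = {n0, n2}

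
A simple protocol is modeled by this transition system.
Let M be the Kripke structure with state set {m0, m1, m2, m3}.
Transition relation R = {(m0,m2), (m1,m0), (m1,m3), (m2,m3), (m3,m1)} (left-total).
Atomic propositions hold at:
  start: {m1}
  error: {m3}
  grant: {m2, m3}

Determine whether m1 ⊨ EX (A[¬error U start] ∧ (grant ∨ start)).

Sat(¬error) = {m0, m1, m2}
A[¬error U start]: least fixpoint, start Z0 = Sat(start) = {m1}, add states in Sat(¬error) with every successor in Z. Already a fixed point.
Sat(A[¬error U start]) = {m1}
Sat(grant ∨ start) = {m1, m2, m3}
Sat(A[¬error U start] ∧ (grant ∨ start)) = {m1}
Sat(EX (A[¬error U start] ∧ (grant ∨ start))) = {s : some successor in {m1}} = {m3}
m1 ∉ Sat(EX (A[¬error U start] ∧ (grant ∨ start))) = {m3}, so the formula does not hold at m1.

No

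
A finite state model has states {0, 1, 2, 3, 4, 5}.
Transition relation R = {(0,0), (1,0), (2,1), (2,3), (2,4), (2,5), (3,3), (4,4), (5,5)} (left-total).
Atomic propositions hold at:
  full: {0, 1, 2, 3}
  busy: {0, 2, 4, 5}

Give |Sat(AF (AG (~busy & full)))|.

Sat(~busy) = {1, 3}
Sat(~busy & full) = {1, 3}
AG (~busy & full): greatest fixpoint, start Z0 = {1, 3}, keep only states in Sat with every successor in Z. Z1 = {3}; fixed.
Sat(AG (~busy & full)) = {3}
AF (AG (~busy & full)): least fixpoint, start Z0 = {3}, add states with every successor in Z. Already a fixed point.
Sat(AF (AG (~busy & full))) = {3}
|Sat(AF (AG (~busy & full)))| = |{3}| = 1.

1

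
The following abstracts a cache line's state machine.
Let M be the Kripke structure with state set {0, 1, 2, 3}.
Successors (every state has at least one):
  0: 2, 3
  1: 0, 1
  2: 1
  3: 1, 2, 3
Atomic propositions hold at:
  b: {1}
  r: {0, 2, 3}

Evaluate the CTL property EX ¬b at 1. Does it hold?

Yes

Sat(¬b) = {0, 2, 3}
Sat(EX ¬b) = {s : some successor in {0, 2, 3}} = {0, 1, 3}
1 ∈ Sat(EX ¬b) = {0, 1, 3}, so the formula holds at 1.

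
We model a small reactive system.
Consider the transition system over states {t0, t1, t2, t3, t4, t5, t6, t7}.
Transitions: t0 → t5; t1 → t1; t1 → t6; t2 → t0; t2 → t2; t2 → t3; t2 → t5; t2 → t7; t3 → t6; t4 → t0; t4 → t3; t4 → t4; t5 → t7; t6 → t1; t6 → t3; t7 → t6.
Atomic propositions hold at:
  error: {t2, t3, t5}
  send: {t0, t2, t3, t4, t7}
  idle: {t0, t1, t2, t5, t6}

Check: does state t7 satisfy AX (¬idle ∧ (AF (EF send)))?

Sat(¬idle) = {t3, t4, t7}
EF send: least fixpoint, start Z0 = {t0, t2, t3, t4, t7}, add states with some successor in Z. Z1 = {t0, t2, t3, t4, t5, t6, t7}; Z2 = {t0, t1, t2, t3, t4, t5, t6, t7}; fixed.
Sat(EF send) = {t0, t1, t2, t3, t4, t5, t6, t7}
AF (EF send): least fixpoint, start Z0 = {t0, t1, t2, t3, t4, t5, t6, t7}, add states with every successor in Z. Already a fixed point.
Sat(AF (EF send)) = {t0, t1, t2, t3, t4, t5, t6, t7}
Sat(¬idle ∧ (AF (EF send))) = {t3, t4, t7}
Sat(AX (¬idle ∧ (AF (EF send)))) = {s : every successor in {t3, t4, t7}} = {t5}
t7 ∉ Sat(AX (¬idle ∧ (AF (EF send)))) = {t5}, so the formula does not hold at t7.

No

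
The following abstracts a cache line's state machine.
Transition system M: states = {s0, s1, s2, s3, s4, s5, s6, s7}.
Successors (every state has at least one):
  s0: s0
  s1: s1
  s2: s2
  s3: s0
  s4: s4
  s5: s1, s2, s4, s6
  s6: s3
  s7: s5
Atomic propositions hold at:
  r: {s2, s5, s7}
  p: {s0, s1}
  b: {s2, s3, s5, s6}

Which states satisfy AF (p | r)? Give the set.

{s0, s1, s2, s3, s5, s6, s7}

Sat(p | r) = {s0, s1, s2, s5, s7}
AF (p | r): least fixpoint, start Z0 = {s0, s1, s2, s5, s7}, add states with every successor in Z. Z1 = {s0, s1, s2, s3, s5, s7}; Z2 = {s0, s1, s2, s3, s5, s6, s7}; fixed.
Sat(AF (p | r)) = {s0, s1, s2, s3, s5, s6, s7}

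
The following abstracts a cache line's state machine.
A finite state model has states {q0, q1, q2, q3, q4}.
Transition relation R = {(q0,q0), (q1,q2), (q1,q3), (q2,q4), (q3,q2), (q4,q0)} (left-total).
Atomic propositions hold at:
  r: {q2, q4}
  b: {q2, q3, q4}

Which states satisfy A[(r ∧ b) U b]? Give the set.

Sat(r ∧ b) = {q2, q4}
A[(r ∧ b) U b]: least fixpoint, start Z0 = Sat(b) = {q2, q3, q4}, add states in Sat(r ∧ b) with every successor in Z. Already a fixed point.
Sat(A[(r ∧ b) U b]) = {q2, q3, q4}

{q2, q3, q4}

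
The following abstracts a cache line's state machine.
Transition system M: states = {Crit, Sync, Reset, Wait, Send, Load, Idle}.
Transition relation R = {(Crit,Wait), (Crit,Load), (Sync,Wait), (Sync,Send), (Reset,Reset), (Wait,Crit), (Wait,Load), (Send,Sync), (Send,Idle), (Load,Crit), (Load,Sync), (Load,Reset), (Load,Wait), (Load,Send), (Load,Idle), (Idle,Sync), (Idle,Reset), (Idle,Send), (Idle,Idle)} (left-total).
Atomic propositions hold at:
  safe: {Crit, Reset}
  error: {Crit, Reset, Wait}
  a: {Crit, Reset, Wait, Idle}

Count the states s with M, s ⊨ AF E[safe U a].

E[safe U a]: least fixpoint, start Z0 = Sat(a) = {Crit, Reset, Wait, Idle}, add states in Sat(safe) with some successor in Z. Already a fixed point.
Sat(E[safe U a]) = {Crit, Reset, Wait, Idle}
AF E[safe U a]: least fixpoint, start Z0 = {Crit, Reset, Wait, Idle}, add states with every successor in Z. Already a fixed point.
Sat(AF E[safe U a]) = {Crit, Reset, Wait, Idle}
|Sat(AF E[safe U a])| = |{Crit, Reset, Wait, Idle}| = 4.

4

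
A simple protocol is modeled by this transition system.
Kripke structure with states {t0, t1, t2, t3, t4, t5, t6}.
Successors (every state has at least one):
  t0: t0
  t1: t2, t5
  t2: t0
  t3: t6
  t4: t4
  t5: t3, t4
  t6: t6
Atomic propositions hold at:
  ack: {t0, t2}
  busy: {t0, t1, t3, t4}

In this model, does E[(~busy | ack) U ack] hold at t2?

Yes

Sat(~busy) = {t2, t5, t6}
Sat(~busy | ack) = {t0, t2, t5, t6}
E[(~busy | ack) U ack]: least fixpoint, start Z0 = Sat(ack) = {t0, t2}, add states in Sat(~busy | ack) with some successor in Z. Already a fixed point.
Sat(E[(~busy | ack) U ack]) = {t0, t2}
t2 ∈ Sat(E[(~busy | ack) U ack]) = {t0, t2}, so the formula holds at t2.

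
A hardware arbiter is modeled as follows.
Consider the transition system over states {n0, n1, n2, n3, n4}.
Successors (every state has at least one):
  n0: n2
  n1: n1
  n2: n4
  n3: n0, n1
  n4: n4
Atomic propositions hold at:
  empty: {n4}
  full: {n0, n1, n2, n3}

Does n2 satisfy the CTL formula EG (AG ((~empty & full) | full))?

Sat(~empty) = {n0, n1, n2, n3}
Sat(~empty & full) = {n0, n1, n2, n3}
Sat((~empty & full) | full) = {n0, n1, n2, n3}
AG ((~empty & full) | full): greatest fixpoint, start Z0 = {n0, n1, n2, n3}, keep only states in Sat with every successor in Z. Z1 = {n0, n1, n3}; Z2 = {n1, n3}; Z3 = {n1}; fixed.
Sat(AG ((~empty & full) | full)) = {n1}
EG (AG ((~empty & full) | full)): greatest fixpoint, start Z0 = {n1}, keep only states in Sat with some successor in Z. Already a fixed point.
Sat(EG (AG ((~empty & full) | full))) = {n1}
n2 ∉ Sat(EG (AG ((~empty & full) | full))) = {n1}, so the formula does not hold at n2.

No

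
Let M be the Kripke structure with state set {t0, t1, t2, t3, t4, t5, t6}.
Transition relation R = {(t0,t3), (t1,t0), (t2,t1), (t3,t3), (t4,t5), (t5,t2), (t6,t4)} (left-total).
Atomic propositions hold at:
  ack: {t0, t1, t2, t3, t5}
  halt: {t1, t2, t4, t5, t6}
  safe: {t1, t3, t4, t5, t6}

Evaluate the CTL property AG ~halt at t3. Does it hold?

Yes

Sat(~halt) = {t0, t3}
AG ~halt: greatest fixpoint, start Z0 = {t0, t3}, keep only states in Sat with every successor in Z. Already a fixed point.
Sat(AG ~halt) = {t0, t3}
t3 ∈ Sat(AG ~halt) = {t0, t3}, so the formula holds at t3.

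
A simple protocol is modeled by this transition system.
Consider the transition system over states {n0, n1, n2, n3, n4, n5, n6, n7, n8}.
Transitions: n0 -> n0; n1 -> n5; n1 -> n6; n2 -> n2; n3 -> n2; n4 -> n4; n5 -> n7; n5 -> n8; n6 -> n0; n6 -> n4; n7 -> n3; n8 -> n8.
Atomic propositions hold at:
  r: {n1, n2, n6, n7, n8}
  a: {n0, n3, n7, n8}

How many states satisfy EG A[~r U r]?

Sat(~r) = {n0, n3, n4, n5}
A[~r U r]: least fixpoint, start Z0 = Sat(r) = {n1, n2, n6, n7, n8}, add states in Sat(~r) with every successor in Z. Z1 = {n1, n2, n3, n5, n6, n7, n8}; fixed.
Sat(A[~r U r]) = {n1, n2, n3, n5, n6, n7, n8}
EG A[~r U r]: greatest fixpoint, start Z0 = {n1, n2, n3, n5, n6, n7, n8}, keep only states in Sat with some successor in Z. Z1 = {n1, n2, n3, n5, n7, n8}; fixed.
Sat(EG A[~r U r]) = {n1, n2, n3, n5, n7, n8}
|Sat(EG A[~r U r])| = |{n1, n2, n3, n5, n7, n8}| = 6.

6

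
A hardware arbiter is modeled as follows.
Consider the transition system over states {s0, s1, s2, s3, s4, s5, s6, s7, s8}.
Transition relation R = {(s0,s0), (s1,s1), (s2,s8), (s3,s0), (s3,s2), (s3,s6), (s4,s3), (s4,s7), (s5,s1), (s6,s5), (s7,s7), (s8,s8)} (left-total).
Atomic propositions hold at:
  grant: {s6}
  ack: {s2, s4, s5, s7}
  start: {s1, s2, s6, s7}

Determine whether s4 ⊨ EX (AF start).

AF start: least fixpoint, start Z0 = {s1, s2, s6, s7}, add states with every successor in Z. Z1 = {s1, s2, s5, s6, s7}; fixed.
Sat(AF start) = {s1, s2, s5, s6, s7}
Sat(EX (AF start)) = {s : some successor in {s1, s2, s5, s6, s7}} = {s1, s3, s4, s5, s6, s7}
s4 ∈ Sat(EX (AF start)) = {s1, s3, s4, s5, s6, s7}, so the formula holds at s4.

Yes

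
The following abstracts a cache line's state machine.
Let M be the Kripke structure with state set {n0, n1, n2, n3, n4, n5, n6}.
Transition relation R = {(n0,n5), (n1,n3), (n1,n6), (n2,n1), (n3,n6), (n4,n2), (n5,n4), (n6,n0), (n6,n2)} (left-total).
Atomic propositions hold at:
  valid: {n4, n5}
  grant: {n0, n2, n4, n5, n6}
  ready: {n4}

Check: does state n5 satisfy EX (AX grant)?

Yes

Sat(AX grant) = {s : every successor in {n0, n2, n4, n5, n6}} = {n0, n3, n4, n5, n6}
Sat(EX (AX grant)) = {s : some successor in {n0, n3, n4, n5, n6}} = {n0, n1, n3, n5, n6}
n5 ∈ Sat(EX (AX grant)) = {n0, n1, n3, n5, n6}, so the formula holds at n5.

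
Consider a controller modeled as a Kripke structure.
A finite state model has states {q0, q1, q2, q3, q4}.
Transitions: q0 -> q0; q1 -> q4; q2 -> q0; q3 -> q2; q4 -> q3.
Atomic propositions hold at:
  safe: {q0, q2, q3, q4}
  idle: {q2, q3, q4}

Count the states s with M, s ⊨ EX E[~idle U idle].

3

Sat(~idle) = {q0, q1}
E[~idle U idle]: least fixpoint, start Z0 = Sat(idle) = {q2, q3, q4}, add states in Sat(~idle) with some successor in Z. Z1 = {q1, q2, q3, q4}; fixed.
Sat(E[~idle U idle]) = {q1, q2, q3, q4}
Sat(EX E[~idle U idle]) = {s : some successor in {q1, q2, q3, q4}} = {q1, q3, q4}
|Sat(EX E[~idle U idle])| = |{q1, q3, q4}| = 3.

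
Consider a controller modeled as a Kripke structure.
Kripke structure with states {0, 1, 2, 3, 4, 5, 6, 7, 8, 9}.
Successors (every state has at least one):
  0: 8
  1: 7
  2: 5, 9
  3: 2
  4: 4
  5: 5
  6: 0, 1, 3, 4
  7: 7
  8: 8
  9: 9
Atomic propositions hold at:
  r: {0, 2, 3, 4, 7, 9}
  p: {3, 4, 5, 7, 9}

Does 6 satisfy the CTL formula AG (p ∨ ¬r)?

Sat(¬r) = {1, 5, 6, 8}
Sat(p ∨ ¬r) = {1, 3, 4, 5, 6, 7, 8, 9}
AG (p ∨ ¬r): greatest fixpoint, start Z0 = {1, 3, 4, 5, 6, 7, 8, 9}, keep only states in Sat with every successor in Z. Z1 = {1, 4, 5, 7, 8, 9}; fixed.
Sat(AG (p ∨ ¬r)) = {1, 4, 5, 7, 8, 9}
6 ∉ Sat(AG (p ∨ ¬r)) = {1, 4, 5, 7, 8, 9}, so the formula does not hold at 6.

No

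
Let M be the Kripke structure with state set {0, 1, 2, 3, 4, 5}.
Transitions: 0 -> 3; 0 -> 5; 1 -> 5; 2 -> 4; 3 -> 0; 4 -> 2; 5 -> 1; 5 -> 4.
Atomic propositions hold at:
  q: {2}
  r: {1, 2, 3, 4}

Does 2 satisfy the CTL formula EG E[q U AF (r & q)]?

Yes

Sat(r & q) = {2}
AF (r & q): least fixpoint, start Z0 = {2}, add states with every successor in Z. Z1 = {2, 4}; fixed.
Sat(AF (r & q)) = {2, 4}
E[q U AF (r & q)]: least fixpoint, start Z0 = Sat(AF (r & q)) = {2, 4}, add states in Sat(q) with some successor in Z. Already a fixed point.
Sat(E[q U AF (r & q)]) = {2, 4}
EG E[q U AF (r & q)]: greatest fixpoint, start Z0 = {2, 4}, keep only states in Sat with some successor in Z. Already a fixed point.
Sat(EG E[q U AF (r & q)]) = {2, 4}
2 ∈ Sat(EG E[q U AF (r & q)]) = {2, 4}, so the formula holds at 2.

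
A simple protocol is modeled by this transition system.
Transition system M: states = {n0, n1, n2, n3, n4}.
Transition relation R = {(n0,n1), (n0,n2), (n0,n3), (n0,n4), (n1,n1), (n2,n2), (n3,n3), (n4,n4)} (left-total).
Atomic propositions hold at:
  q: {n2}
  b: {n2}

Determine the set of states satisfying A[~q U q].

{n2}

Sat(~q) = {n0, n1, n3, n4}
A[~q U q]: least fixpoint, start Z0 = Sat(q) = {n2}, add states in Sat(~q) with every successor in Z. Already a fixed point.
Sat(A[~q U q]) = {n2}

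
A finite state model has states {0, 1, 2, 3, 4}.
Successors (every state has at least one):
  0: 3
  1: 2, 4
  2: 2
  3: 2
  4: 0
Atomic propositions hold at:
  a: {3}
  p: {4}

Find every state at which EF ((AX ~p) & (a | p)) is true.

{0, 1, 3, 4}

Sat(~p) = {0, 1, 2, 3}
Sat(AX ~p) = {s : every successor in {0, 1, 2, 3}} = {0, 2, 3, 4}
Sat(a | p) = {3, 4}
Sat((AX ~p) & (a | p)) = {3, 4}
EF ((AX ~p) & (a | p)): least fixpoint, start Z0 = {3, 4}, add states with some successor in Z. Z1 = {0, 1, 3, 4}; fixed.
Sat(EF ((AX ~p) & (a | p))) = {0, 1, 3, 4}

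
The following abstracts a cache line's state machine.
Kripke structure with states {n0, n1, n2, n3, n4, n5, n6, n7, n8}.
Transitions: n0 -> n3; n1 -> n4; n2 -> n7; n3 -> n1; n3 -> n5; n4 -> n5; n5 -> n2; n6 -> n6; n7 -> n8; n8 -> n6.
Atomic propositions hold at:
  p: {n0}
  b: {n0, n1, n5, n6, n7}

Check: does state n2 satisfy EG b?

No

EG b: greatest fixpoint, start Z0 = {n0, n1, n5, n6, n7}, keep only states in Sat with some successor in Z. Z1 = {n6}; fixed.
Sat(EG b) = {n6}
n2 ∉ Sat(EG b) = {n6}, so the formula does not hold at n2.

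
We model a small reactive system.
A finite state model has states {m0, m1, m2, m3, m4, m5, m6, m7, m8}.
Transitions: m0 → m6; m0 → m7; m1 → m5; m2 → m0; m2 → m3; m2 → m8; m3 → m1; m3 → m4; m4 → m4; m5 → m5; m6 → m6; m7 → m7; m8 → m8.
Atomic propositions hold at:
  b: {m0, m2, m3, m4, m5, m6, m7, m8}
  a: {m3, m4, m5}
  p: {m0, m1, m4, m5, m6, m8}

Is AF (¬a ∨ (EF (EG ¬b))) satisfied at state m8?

Sat(¬a) = {m0, m1, m2, m6, m7, m8}
Sat(¬b) = {m1}
EG ¬b: greatest fixpoint, start Z0 = {m1}, keep only states in Sat with some successor in Z. Z1 = ∅; fixed.
Sat(EG ¬b) = ∅
EF (EG ¬b): least fixpoint, start Z0 = ∅, add states with some successor in Z. Already a fixed point.
Sat(EF (EG ¬b)) = ∅
Sat(¬a ∨ (EF (EG ¬b))) = {m0, m1, m2, m6, m7, m8}
AF (¬a ∨ (EF (EG ¬b))): least fixpoint, start Z0 = {m0, m1, m2, m6, m7, m8}, add states with every successor in Z. Already a fixed point.
Sat(AF (¬a ∨ (EF (EG ¬b)))) = {m0, m1, m2, m6, m7, m8}
m8 ∈ Sat(AF (¬a ∨ (EF (EG ¬b)))) = {m0, m1, m2, m6, m7, m8}, so the formula holds at m8.

Yes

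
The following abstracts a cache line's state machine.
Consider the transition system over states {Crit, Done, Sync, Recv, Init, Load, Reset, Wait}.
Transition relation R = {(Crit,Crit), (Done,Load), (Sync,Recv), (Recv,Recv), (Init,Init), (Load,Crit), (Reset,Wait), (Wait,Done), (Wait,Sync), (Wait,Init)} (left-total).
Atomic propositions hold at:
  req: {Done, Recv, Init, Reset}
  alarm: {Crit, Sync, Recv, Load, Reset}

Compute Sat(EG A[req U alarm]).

A[req U alarm]: least fixpoint, start Z0 = Sat(alarm) = {Crit, Sync, Recv, Load, Reset}, add states in Sat(req) with every successor in Z. Z1 = {Crit, Done, Sync, Recv, Load, Reset}; fixed.
Sat(A[req U alarm]) = {Crit, Done, Sync, Recv, Load, Reset}
EG A[req U alarm]: greatest fixpoint, start Z0 = {Crit, Done, Sync, Recv, Load, Reset}, keep only states in Sat with some successor in Z. Z1 = {Crit, Done, Sync, Recv, Load}; fixed.
Sat(EG A[req U alarm]) = {Crit, Done, Sync, Recv, Load}

{Crit, Done, Sync, Recv, Load}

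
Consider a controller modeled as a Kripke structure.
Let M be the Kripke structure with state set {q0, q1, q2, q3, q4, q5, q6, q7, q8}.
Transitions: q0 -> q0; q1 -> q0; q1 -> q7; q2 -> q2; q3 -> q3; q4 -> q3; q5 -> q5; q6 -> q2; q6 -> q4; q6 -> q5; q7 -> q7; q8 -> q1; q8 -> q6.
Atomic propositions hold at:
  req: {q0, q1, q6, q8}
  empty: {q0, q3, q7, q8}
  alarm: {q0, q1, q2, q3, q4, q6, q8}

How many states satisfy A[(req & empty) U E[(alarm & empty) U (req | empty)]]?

6

Sat(req & empty) = {q0, q8}
Sat(alarm & empty) = {q0, q3, q8}
Sat(req | empty) = {q0, q1, q3, q6, q7, q8}
E[(alarm & empty) U (req | empty)]: least fixpoint, start Z0 = Sat((req | empty)) = {q0, q1, q3, q6, q7, q8}, add states in Sat(alarm & empty) with some successor in Z. Already a fixed point.
Sat(E[(alarm & empty) U (req | empty)]) = {q0, q1, q3, q6, q7, q8}
A[(req & empty) U E[(alarm & empty) U (req | empty)]]: least fixpoint, start Z0 = Sat(E[(alarm & empty) U (req | empty)]) = {q0, q1, q3, q6, q7, q8}, add states in Sat(req & empty) with every successor in Z. Already a fixed point.
Sat(A[(req & empty) U E[(alarm & empty) U (req | empty)]]) = {q0, q1, q3, q6, q7, q8}
|Sat(A[(req & empty) U E[(alarm & empty) U (req | empty)]])| = |{q0, q1, q3, q6, q7, q8}| = 6.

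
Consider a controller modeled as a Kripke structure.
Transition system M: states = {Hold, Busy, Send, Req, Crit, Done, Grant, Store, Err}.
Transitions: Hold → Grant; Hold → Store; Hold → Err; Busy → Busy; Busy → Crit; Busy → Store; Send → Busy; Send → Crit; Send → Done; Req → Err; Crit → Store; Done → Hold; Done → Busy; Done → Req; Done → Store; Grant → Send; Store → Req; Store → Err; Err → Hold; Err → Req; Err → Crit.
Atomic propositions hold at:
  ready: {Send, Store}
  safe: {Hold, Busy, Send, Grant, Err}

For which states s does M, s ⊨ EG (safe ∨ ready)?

{Hold, Busy, Send, Grant, Store, Err}

Sat(safe ∨ ready) = {Hold, Busy, Send, Grant, Store, Err}
EG (safe ∨ ready): greatest fixpoint, start Z0 = {Hold, Busy, Send, Grant, Store, Err}, keep only states in Sat with some successor in Z. Already a fixed point.
Sat(EG (safe ∨ ready)) = {Hold, Busy, Send, Grant, Store, Err}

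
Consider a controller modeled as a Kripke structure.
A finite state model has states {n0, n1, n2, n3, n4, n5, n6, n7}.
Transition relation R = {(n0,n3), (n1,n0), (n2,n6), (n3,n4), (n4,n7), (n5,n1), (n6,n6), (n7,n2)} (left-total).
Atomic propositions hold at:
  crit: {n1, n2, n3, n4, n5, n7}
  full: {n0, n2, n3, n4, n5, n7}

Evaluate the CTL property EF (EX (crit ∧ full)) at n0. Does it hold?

Sat(crit ∧ full) = {n2, n3, n4, n5, n7}
Sat(EX (crit ∧ full)) = {s : some successor in {n2, n3, n4, n5, n7}} = {n0, n3, n4, n7}
EF (EX (crit ∧ full)): least fixpoint, start Z0 = {n0, n3, n4, n7}, add states with some successor in Z. Z1 = {n0, n1, n3, n4, n7}; Z2 = {n0, n1, n3, n4, n5, n7}; fixed.
Sat(EF (EX (crit ∧ full))) = {n0, n1, n3, n4, n5, n7}
n0 ∈ Sat(EF (EX (crit ∧ full))) = {n0, n1, n3, n4, n5, n7}, so the formula holds at n0.

Yes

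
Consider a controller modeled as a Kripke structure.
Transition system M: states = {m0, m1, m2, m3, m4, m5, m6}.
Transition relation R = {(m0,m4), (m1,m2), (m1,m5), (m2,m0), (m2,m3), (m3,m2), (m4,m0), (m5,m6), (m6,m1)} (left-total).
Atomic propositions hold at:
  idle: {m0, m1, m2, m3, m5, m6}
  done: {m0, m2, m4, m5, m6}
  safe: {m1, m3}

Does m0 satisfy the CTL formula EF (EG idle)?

EG idle: greatest fixpoint, start Z0 = {m0, m1, m2, m3, m5, m6}, keep only states in Sat with some successor in Z. Z1 = {m1, m2, m3, m5, m6}; fixed.
Sat(EG idle) = {m1, m2, m3, m5, m6}
EF (EG idle): least fixpoint, start Z0 = {m1, m2, m3, m5, m6}, add states with some successor in Z. Already a fixed point.
Sat(EF (EG idle)) = {m1, m2, m3, m5, m6}
m0 ∉ Sat(EF (EG idle)) = {m1, m2, m3, m5, m6}, so the formula does not hold at m0.

No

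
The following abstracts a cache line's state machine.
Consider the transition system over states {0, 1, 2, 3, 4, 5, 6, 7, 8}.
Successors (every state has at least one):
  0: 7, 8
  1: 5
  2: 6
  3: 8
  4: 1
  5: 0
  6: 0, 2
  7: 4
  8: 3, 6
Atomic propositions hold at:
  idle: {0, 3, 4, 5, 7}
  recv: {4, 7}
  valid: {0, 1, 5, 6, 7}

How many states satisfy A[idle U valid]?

6

A[idle U valid]: least fixpoint, start Z0 = Sat(valid) = {0, 1, 5, 6, 7}, add states in Sat(idle) with every successor in Z. Z1 = {0, 1, 4, 5, 6, 7}; fixed.
Sat(A[idle U valid]) = {0, 1, 4, 5, 6, 7}
|Sat(A[idle U valid])| = |{0, 1, 4, 5, 6, 7}| = 6.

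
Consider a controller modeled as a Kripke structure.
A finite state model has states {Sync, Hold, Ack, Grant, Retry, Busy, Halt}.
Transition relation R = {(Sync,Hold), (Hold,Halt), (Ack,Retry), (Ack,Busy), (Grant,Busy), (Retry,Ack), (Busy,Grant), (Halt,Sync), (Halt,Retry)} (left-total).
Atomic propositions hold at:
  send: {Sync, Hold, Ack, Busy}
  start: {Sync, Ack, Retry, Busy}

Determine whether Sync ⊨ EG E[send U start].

No

E[send U start]: least fixpoint, start Z0 = Sat(start) = {Sync, Ack, Retry, Busy}, add states in Sat(send) with some successor in Z. Already a fixed point.
Sat(E[send U start]) = {Sync, Ack, Retry, Busy}
EG E[send U start]: greatest fixpoint, start Z0 = {Sync, Ack, Retry, Busy}, keep only states in Sat with some successor in Z. Z1 = {Ack, Retry}; fixed.
Sat(EG E[send U start]) = {Ack, Retry}
Sync ∉ Sat(EG E[send U start]) = {Ack, Retry}, so the formula does not hold at Sync.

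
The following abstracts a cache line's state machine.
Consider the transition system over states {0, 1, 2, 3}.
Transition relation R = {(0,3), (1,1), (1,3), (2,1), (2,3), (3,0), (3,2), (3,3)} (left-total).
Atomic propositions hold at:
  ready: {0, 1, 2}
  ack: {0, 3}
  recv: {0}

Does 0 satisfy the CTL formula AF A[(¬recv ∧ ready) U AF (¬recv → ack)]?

Sat(¬recv) = {1, 2, 3}
Sat(¬recv ∧ ready) = {1, 2}
Sat(¬recv → ack) = {0, 3}
AF (¬recv → ack): least fixpoint, start Z0 = {0, 3}, add states with every successor in Z. Already a fixed point.
Sat(AF (¬recv → ack)) = {0, 3}
A[(¬recv ∧ ready) U AF (¬recv → ack)]: least fixpoint, start Z0 = Sat(AF (¬recv → ack)) = {0, 3}, add states in Sat(¬recv ∧ ready) with every successor in Z. Already a fixed point.
Sat(A[(¬recv ∧ ready) U AF (¬recv → ack)]) = {0, 3}
AF A[(¬recv ∧ ready) U AF (¬recv → ack)]: least fixpoint, start Z0 = {0, 3}, add states with every successor in Z. Already a fixed point.
Sat(AF A[(¬recv ∧ ready) U AF (¬recv → ack)]) = {0, 3}
0 ∈ Sat(AF A[(¬recv ∧ ready) U AF (¬recv → ack)]) = {0, 3}, so the formula holds at 0.

Yes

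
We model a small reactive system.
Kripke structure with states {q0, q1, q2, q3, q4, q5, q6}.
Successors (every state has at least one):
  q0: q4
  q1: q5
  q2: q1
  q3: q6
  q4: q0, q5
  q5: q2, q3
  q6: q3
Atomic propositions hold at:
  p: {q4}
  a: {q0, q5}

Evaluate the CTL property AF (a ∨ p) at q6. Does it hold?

Sat(a ∨ p) = {q0, q4, q5}
AF (a ∨ p): least fixpoint, start Z0 = {q0, q4, q5}, add states with every successor in Z. Z1 = {q0, q1, q4, q5}; Z2 = {q0, q1, q2, q4, q5}; fixed.
Sat(AF (a ∨ p)) = {q0, q1, q2, q4, q5}
q6 ∉ Sat(AF (a ∨ p)) = {q0, q1, q2, q4, q5}, so the formula does not hold at q6.

No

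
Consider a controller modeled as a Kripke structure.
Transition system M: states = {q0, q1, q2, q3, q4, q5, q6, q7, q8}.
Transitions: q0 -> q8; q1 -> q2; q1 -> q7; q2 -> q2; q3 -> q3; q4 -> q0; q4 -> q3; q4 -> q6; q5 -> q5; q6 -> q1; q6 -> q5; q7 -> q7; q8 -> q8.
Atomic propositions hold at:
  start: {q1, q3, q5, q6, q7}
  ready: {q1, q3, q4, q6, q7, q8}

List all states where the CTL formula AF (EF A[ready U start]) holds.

{q1, q3, q4, q5, q6, q7}

A[ready U start]: least fixpoint, start Z0 = Sat(start) = {q1, q3, q5, q6, q7}, add states in Sat(ready) with every successor in Z. Already a fixed point.
Sat(A[ready U start]) = {q1, q3, q5, q6, q7}
EF A[ready U start]: least fixpoint, start Z0 = {q1, q3, q5, q6, q7}, add states with some successor in Z. Z1 = {q1, q3, q4, q5, q6, q7}; fixed.
Sat(EF A[ready U start]) = {q1, q3, q4, q5, q6, q7}
AF (EF A[ready U start]): least fixpoint, start Z0 = {q1, q3, q4, q5, q6, q7}, add states with every successor in Z. Already a fixed point.
Sat(AF (EF A[ready U start])) = {q1, q3, q4, q5, q6, q7}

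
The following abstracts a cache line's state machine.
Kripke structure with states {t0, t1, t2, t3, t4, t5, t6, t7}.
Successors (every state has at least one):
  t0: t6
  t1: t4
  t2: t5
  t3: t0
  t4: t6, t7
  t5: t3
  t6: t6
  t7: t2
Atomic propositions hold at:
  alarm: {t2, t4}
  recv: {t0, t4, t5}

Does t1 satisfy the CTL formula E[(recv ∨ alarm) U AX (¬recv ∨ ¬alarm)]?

No

Sat(recv ∨ alarm) = {t0, t2, t4, t5}
Sat(¬recv) = {t1, t2, t3, t6, t7}
Sat(¬alarm) = {t0, t1, t3, t5, t6, t7}
Sat(¬recv ∨ ¬alarm) = {t0, t1, t2, t3, t5, t6, t7}
Sat(AX (¬recv ∨ ¬alarm)) = {s : every successor in {t0, t1, t2, t3, t5, t6, t7}} = {t0, t2, t3, t4, t5, t6, t7}
E[(recv ∨ alarm) U AX (¬recv ∨ ¬alarm)]: least fixpoint, start Z0 = Sat(AX (¬recv ∨ ¬alarm)) = {t0, t2, t3, t4, t5, t6, t7}, add states in Sat(recv ∨ alarm) with some successor in Z. Already a fixed point.
Sat(E[(recv ∨ alarm) U AX (¬recv ∨ ¬alarm)]) = {t0, t2, t3, t4, t5, t6, t7}
t1 ∉ Sat(E[(recv ∨ alarm) U AX (¬recv ∨ ¬alarm)]) = {t0, t2, t3, t4, t5, t6, t7}, so the formula does not hold at t1.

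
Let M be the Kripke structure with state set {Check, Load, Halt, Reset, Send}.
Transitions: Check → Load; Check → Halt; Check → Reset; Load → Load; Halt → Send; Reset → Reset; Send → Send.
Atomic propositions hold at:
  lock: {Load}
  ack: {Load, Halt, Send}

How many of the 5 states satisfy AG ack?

3

AG ack: greatest fixpoint, start Z0 = {Load, Halt, Send}, keep only states in Sat with every successor in Z. Already a fixed point.
Sat(AG ack) = {Load, Halt, Send}
|Sat(AG ack)| = |{Load, Halt, Send}| = 3.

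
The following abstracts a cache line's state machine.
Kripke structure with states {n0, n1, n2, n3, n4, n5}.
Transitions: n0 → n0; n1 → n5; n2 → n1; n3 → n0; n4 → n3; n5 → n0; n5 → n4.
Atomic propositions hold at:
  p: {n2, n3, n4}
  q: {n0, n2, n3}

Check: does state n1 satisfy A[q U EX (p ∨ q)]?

Sat(p ∨ q) = {n0, n2, n3, n4}
Sat(EX (p ∨ q)) = {s : some successor in {n0, n2, n3, n4}} = {n0, n3, n4, n5}
A[q U EX (p ∨ q)]: least fixpoint, start Z0 = Sat(EX (p ∨ q)) = {n0, n3, n4, n5}, add states in Sat(q) with every successor in Z. Already a fixed point.
Sat(A[q U EX (p ∨ q)]) = {n0, n3, n4, n5}
n1 ∉ Sat(A[q U EX (p ∨ q)]) = {n0, n3, n4, n5}, so the formula does not hold at n1.

No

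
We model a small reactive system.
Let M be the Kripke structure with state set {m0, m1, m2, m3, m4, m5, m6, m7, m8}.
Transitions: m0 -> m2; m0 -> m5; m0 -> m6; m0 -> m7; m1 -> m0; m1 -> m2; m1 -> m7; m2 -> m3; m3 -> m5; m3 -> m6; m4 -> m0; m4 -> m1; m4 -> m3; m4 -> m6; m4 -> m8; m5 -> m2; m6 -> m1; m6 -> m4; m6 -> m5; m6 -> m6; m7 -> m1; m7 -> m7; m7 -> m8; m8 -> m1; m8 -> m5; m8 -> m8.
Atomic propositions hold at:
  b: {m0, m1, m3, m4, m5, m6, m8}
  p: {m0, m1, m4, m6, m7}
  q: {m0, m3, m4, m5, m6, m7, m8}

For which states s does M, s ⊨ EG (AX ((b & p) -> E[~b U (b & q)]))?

Sat(b & p) = {m0, m1, m4, m6}
Sat(~b) = {m2, m7}
Sat(b & q) = {m0, m3, m4, m5, m6, m8}
E[~b U (b & q)]: least fixpoint, start Z0 = Sat((b & q)) = {m0, m3, m4, m5, m6, m8}, add states in Sat(~b) with some successor in Z. Z1 = {m0, m2, m3, m4, m5, m6, m7, m8}; fixed.
Sat(E[~b U (b & q)]) = {m0, m2, m3, m4, m5, m6, m7, m8}
Sat((b & p) -> E[~b U (b & q)]) = {m0, m2, m3, m4, m5, m6, m7, m8}
Sat(AX ((b & p) -> E[~b U (b & q)])) = {s : every successor in {m0, m2, m3, m4, m5, m6, m7, m8}} = {m0, m1, m2, m3, m5}
EG (AX ((b & p) -> E[~b U (b & q)])): greatest fixpoint, start Z0 = {m0, m1, m2, m3, m5}, keep only states in Sat with some successor in Z. Already a fixed point.
Sat(EG (AX ((b & p) -> E[~b U (b & q)]))) = {m0, m1, m2, m3, m5}

{m0, m1, m2, m3, m5}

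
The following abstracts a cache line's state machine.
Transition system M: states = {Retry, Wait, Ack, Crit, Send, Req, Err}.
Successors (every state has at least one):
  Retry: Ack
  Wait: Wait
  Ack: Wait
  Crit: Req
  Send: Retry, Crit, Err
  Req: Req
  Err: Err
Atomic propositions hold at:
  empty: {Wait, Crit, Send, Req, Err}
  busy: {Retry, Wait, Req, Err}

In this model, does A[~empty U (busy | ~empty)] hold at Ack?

Yes

Sat(~empty) = {Retry, Ack}
Sat(busy | ~empty) = {Retry, Wait, Ack, Req, Err}
A[~empty U (busy | ~empty)]: least fixpoint, start Z0 = Sat((busy | ~empty)) = {Retry, Wait, Ack, Req, Err}, add states in Sat(~empty) with every successor in Z. Already a fixed point.
Sat(A[~empty U (busy | ~empty)]) = {Retry, Wait, Ack, Req, Err}
Ack ∈ Sat(A[~empty U (busy | ~empty)]) = {Retry, Wait, Ack, Req, Err}, so the formula holds at Ack.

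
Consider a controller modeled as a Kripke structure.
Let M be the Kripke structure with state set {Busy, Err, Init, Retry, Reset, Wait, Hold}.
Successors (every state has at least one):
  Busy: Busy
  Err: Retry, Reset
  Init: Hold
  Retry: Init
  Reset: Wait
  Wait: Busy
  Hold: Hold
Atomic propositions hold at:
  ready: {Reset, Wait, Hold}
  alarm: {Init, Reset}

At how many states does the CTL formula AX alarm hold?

Sat(AX alarm) = {s : every successor in {Init, Reset}} = {Retry}
|Sat(AX alarm)| = |{Retry}| = 1.

1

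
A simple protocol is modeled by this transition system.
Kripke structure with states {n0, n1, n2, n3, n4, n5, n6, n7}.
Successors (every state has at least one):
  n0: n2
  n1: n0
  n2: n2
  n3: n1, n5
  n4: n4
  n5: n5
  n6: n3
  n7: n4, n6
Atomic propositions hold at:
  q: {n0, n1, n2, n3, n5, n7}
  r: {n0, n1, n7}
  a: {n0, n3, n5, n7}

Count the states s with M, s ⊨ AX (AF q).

6

AF q: least fixpoint, start Z0 = {n0, n1, n2, n3, n5, n7}, add states with every successor in Z. Z1 = {n0, n1, n2, n3, n5, n6, n7}; fixed.
Sat(AF q) = {n0, n1, n2, n3, n5, n6, n7}
Sat(AX (AF q)) = {s : every successor in {n0, n1, n2, n3, n5, n6, n7}} = {n0, n1, n2, n3, n5, n6}
|Sat(AX (AF q))| = |{n0, n1, n2, n3, n5, n6}| = 6.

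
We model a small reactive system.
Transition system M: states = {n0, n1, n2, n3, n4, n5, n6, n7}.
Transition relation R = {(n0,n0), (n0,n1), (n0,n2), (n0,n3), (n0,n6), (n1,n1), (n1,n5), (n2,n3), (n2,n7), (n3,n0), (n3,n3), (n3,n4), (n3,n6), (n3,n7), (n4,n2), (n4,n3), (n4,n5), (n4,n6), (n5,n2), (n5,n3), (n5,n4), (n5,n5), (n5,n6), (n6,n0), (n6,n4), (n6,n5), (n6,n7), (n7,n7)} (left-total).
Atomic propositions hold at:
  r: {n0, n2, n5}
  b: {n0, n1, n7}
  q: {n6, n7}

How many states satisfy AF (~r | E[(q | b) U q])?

Sat(~r) = {n1, n3, n4, n6, n7}
Sat(q | b) = {n0, n1, n6, n7}
E[(q | b) U q]: least fixpoint, start Z0 = Sat(q) = {n6, n7}, add states in Sat(q | b) with some successor in Z. Z1 = {n0, n6, n7}; fixed.
Sat(E[(q | b) U q]) = {n0, n6, n7}
Sat(~r | E[(q | b) U q]) = {n0, n1, n3, n4, n6, n7}
AF (~r | E[(q | b) U q]): least fixpoint, start Z0 = {n0, n1, n3, n4, n6, n7}, add states with every successor in Z. Z1 = {n0, n1, n2, n3, n4, n6, n7}; fixed.
Sat(AF (~r | E[(q | b) U q])) = {n0, n1, n2, n3, n4, n6, n7}
|Sat(AF (~r | E[(q | b) U q]))| = |{n0, n1, n2, n3, n4, n6, n7}| = 7.

7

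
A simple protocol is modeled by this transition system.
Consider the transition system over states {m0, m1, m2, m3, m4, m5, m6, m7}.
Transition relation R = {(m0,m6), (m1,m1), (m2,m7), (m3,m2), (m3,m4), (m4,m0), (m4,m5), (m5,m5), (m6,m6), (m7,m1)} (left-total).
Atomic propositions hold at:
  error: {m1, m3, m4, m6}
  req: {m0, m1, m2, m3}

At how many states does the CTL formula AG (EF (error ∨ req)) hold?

Sat(error ∨ req) = {m0, m1, m2, m3, m4, m6}
EF (error ∨ req): least fixpoint, start Z0 = {m0, m1, m2, m3, m4, m6}, add states with some successor in Z. Z1 = {m0, m1, m2, m3, m4, m6, m7}; fixed.
Sat(EF (error ∨ req)) = {m0, m1, m2, m3, m4, m6, m7}
AG (EF (error ∨ req)): greatest fixpoint, start Z0 = {m0, m1, m2, m3, m4, m6, m7}, keep only states in Sat with every successor in Z. Z1 = {m0, m1, m2, m3, m6, m7}; Z2 = {m0, m1, m2, m6, m7}; fixed.
Sat(AG (EF (error ∨ req))) = {m0, m1, m2, m6, m7}
|Sat(AG (EF (error ∨ req)))| = |{m0, m1, m2, m6, m7}| = 5.

5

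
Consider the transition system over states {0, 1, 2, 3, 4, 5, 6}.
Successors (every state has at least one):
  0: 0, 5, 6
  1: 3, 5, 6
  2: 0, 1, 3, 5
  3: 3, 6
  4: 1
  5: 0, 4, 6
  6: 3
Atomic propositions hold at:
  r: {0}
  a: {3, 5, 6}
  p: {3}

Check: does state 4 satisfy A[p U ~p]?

Yes

Sat(~p) = {0, 1, 2, 4, 5, 6}
A[p U ~p]: least fixpoint, start Z0 = Sat(~p) = {0, 1, 2, 4, 5, 6}, add states in Sat(p) with every successor in Z. Already a fixed point.
Sat(A[p U ~p]) = {0, 1, 2, 4, 5, 6}
4 ∈ Sat(A[p U ~p]) = {0, 1, 2, 4, 5, 6}, so the formula holds at 4.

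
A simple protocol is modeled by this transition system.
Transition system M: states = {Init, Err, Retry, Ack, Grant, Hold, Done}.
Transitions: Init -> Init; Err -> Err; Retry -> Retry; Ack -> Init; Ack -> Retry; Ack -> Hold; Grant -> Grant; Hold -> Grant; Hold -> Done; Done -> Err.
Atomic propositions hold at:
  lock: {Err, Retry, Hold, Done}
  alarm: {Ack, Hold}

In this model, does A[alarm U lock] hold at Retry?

Yes

A[alarm U lock]: least fixpoint, start Z0 = Sat(lock) = {Err, Retry, Hold, Done}, add states in Sat(alarm) with every successor in Z. Already a fixed point.
Sat(A[alarm U lock]) = {Err, Retry, Hold, Done}
Retry ∈ Sat(A[alarm U lock]) = {Err, Retry, Hold, Done}, so the formula holds at Retry.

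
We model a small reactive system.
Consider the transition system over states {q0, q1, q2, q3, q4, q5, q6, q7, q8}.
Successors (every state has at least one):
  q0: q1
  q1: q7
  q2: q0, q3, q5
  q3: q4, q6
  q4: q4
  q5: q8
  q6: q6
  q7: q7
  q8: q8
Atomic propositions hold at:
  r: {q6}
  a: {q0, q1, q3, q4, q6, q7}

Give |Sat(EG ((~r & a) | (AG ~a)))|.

7

Sat(~r) = {q0, q1, q2, q3, q4, q5, q7, q8}
Sat(~r & a) = {q0, q1, q3, q4, q7}
Sat(~a) = {q2, q5, q8}
AG ~a: greatest fixpoint, start Z0 = {q2, q5, q8}, keep only states in Sat with every successor in Z. Z1 = {q5, q8}; fixed.
Sat(AG ~a) = {q5, q8}
Sat((~r & a) | (AG ~a)) = {q0, q1, q3, q4, q5, q7, q8}
EG ((~r & a) | (AG ~a)): greatest fixpoint, start Z0 = {q0, q1, q3, q4, q5, q7, q8}, keep only states in Sat with some successor in Z. Already a fixed point.
Sat(EG ((~r & a) | (AG ~a))) = {q0, q1, q3, q4, q5, q7, q8}
|Sat(EG ((~r & a) | (AG ~a)))| = |{q0, q1, q3, q4, q5, q7, q8}| = 7.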